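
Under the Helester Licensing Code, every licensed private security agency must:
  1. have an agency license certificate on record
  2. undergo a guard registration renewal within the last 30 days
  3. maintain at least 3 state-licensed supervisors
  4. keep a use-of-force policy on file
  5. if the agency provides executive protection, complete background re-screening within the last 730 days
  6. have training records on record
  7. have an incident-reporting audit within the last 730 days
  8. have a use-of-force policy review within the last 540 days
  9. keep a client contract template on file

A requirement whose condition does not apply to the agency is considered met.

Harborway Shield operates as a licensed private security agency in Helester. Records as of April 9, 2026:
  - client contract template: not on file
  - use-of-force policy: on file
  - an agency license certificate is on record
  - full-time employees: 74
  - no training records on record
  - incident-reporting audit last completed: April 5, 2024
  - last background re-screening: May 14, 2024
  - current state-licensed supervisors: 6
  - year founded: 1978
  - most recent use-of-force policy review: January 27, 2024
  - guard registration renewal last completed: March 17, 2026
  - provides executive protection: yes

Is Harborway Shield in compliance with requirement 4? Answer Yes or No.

4. use-of-force policy present → met

Yes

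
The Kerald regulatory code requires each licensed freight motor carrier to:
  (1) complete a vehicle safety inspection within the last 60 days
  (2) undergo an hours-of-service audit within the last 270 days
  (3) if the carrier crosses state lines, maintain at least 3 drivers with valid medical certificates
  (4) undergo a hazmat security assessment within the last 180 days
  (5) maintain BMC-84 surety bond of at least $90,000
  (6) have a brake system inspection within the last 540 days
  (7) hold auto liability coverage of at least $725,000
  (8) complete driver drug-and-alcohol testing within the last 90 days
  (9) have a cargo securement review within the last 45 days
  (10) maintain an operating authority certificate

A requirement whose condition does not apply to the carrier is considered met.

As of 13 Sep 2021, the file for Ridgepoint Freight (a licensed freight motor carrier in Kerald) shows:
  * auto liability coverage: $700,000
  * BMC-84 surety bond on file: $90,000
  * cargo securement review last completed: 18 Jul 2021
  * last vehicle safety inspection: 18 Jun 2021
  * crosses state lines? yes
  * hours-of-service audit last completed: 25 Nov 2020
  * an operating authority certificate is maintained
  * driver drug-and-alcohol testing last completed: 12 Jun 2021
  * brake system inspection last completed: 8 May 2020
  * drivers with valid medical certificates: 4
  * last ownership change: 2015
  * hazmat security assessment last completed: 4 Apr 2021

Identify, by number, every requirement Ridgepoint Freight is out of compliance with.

1, 2, 7, 8, 9

1. vehicle safety inspection 87 days ago vs limit 60 → not met
2. hours-of-service audit 292 days ago vs limit 270 → not met
3. condition 'crosses state lines' holds; drivers with valid medical certificates 4 ≥ 3 → met
4. hazmat security assessment 162 days ago vs limit 180 → met
5. BMC-84 surety bond $90,000 ≥ $90,000 → met
6. brake system inspection 493 days ago vs limit 540 → met
7. auto liability coverage $700,000 < $725,000 → not met
8. driver drug-and-alcohol testing 93 days ago vs limit 90 → not met
9. cargo securement review 57 days ago vs limit 45 → not met
10. operating authority certificate present → met
Not met: 1, 2, 7, 8, 9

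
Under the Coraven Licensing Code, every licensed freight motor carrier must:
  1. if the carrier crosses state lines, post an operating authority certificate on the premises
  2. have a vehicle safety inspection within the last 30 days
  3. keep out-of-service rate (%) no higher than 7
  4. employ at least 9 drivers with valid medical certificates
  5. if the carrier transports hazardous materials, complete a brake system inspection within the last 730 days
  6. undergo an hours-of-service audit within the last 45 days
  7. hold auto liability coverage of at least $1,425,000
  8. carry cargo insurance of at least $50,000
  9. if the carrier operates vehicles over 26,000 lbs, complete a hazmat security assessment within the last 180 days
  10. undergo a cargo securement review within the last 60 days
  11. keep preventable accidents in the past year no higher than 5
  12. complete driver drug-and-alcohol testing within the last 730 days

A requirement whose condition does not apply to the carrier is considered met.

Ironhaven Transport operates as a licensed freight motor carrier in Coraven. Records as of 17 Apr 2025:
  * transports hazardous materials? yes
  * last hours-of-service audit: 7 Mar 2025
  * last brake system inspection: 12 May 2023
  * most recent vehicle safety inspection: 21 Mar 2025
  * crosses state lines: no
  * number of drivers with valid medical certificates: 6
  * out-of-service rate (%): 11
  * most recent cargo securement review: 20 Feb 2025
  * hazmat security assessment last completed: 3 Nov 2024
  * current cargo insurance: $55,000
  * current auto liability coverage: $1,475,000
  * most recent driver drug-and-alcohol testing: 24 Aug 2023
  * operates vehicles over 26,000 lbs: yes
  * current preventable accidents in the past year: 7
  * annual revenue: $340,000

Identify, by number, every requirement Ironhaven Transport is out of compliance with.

3, 4, 11

1. condition 'crosses state lines' does not hold → requirement n/a → met
2. vehicle safety inspection 27 days ago vs limit 30 → met
3. out-of-service rate (%) 11 > 7 → not met
4. drivers with valid medical certificates 6 < 9 → not met
5. condition 'transports hazardous materials' holds; brake system inspection 706 days ago vs limit 730 → met
6. hours-of-service audit 41 days ago vs limit 45 → met
7. auto liability coverage $1,475,000 ≥ $1,425,000 → met
8. cargo insurance $55,000 ≥ $50,000 → met
9. condition 'operates vehicles over 26,000 lbs' holds; hazmat security assessment 165 days ago vs limit 180 → met
10. cargo securement review 56 days ago vs limit 60 → met
11. preventable accidents in the past year 7 > 5 → not met
12. driver drug-and-alcohol testing 602 days ago vs limit 730 → met
Not met: 3, 4, 11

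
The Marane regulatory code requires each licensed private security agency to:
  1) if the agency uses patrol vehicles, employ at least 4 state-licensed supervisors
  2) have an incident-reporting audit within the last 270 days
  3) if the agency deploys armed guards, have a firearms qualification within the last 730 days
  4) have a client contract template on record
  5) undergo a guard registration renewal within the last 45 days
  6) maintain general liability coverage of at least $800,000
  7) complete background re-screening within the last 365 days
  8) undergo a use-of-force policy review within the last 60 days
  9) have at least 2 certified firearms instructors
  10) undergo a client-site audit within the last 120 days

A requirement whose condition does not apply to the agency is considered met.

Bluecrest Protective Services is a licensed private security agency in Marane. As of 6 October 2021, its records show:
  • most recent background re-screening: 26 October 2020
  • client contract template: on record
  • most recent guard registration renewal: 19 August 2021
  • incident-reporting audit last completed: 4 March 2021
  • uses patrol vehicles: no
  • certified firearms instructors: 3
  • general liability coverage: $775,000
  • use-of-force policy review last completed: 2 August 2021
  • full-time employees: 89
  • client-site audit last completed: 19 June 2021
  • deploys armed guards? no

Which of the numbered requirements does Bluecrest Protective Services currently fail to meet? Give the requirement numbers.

1. condition 'uses patrol vehicles' does not hold → requirement n/a → met
2. incident-reporting audit 216 days ago vs limit 270 → met
3. condition 'deploys armed guards' does not hold → requirement n/a → met
4. client contract template present → met
5. guard registration renewal 48 days ago vs limit 45 → not met
6. general liability coverage $775,000 < $800,000 → not met
7. background re-screening 345 days ago vs limit 365 → met
8. use-of-force policy review 65 days ago vs limit 60 → not met
9. certified firearms instructors 3 ≥ 2 → met
10. client-site audit 109 days ago vs limit 120 → met
Not met: 5, 6, 8

5, 6, 8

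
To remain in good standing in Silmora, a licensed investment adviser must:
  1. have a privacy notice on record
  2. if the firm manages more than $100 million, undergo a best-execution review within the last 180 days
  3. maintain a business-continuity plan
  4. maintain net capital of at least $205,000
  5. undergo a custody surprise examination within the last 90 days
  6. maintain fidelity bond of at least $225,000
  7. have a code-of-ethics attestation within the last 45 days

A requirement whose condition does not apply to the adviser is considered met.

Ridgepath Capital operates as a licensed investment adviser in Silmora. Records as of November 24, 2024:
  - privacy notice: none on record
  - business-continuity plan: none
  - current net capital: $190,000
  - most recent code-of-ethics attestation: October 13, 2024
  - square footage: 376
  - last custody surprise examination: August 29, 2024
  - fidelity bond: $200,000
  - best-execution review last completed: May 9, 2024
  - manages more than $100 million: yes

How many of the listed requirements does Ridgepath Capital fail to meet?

5

1. privacy notice absent → not met
2. condition 'manages more than $100 million' holds; best-execution review 199 days ago vs limit 180 → not met
3. business-continuity plan absent → not met
4. net capital $190,000 < $205,000 → not met
5. custody surprise examination 87 days ago vs limit 90 → met
6. fidelity bond $200,000 < $225,000 → not met
7. code-of-ethics attestation 42 days ago vs limit 45 → met
Not met: 5 of 7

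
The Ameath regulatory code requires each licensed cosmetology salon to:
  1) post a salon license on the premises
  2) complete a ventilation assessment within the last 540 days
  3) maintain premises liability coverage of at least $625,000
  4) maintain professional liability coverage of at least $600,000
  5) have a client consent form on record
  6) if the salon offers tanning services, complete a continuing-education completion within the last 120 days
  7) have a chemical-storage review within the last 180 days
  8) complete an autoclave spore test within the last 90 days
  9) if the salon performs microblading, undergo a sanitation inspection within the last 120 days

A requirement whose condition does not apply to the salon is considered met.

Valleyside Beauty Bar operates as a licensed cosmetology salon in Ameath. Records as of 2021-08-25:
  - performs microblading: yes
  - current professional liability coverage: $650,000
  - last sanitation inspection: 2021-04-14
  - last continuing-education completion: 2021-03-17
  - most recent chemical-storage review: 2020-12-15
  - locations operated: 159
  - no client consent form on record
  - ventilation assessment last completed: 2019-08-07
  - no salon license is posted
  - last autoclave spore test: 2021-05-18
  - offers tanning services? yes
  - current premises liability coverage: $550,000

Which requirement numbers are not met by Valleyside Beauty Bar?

1, 2, 3, 5, 6, 7, 8, 9

1. salon license absent → not met
2. ventilation assessment 749 days ago vs limit 540 → not met
3. premises liability coverage $550,000 < $625,000 → not met
4. professional liability coverage $650,000 ≥ $600,000 → met
5. client consent form absent → not met
6. condition 'offers tanning services' holds; continuing-education completion 161 days ago vs limit 120 → not met
7. chemical-storage review 253 days ago vs limit 180 → not met
8. autoclave spore test 99 days ago vs limit 90 → not met
9. condition 'performs microblading' holds; sanitation inspection 133 days ago vs limit 120 → not met
Not met: 1, 2, 3, 5, 6, 7, 8, 9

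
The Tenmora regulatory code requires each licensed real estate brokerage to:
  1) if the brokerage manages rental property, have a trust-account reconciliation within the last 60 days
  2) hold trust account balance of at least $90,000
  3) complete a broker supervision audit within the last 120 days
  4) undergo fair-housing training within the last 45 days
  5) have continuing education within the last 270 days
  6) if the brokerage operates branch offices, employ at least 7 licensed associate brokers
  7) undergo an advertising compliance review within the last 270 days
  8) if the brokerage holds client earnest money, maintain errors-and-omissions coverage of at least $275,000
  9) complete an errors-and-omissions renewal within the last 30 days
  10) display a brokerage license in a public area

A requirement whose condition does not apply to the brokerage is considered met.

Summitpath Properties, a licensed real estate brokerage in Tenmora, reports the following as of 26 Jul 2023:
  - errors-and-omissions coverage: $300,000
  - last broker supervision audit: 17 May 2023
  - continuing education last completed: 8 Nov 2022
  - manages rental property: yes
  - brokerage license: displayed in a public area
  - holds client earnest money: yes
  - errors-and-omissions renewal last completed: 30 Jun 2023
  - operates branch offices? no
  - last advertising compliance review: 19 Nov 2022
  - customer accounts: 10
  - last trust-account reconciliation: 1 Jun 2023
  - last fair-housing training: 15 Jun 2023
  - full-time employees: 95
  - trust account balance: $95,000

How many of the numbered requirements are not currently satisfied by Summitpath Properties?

0

1. condition 'manages rental property' holds; trust-account reconciliation 55 days ago vs limit 60 → met
2. trust account balance $95,000 ≥ $90,000 → met
3. broker supervision audit 70 days ago vs limit 120 → met
4. fair-housing training 41 days ago vs limit 45 → met
5. continuing education 260 days ago vs limit 270 → met
6. condition 'operates branch offices' does not hold → requirement n/a → met
7. advertising compliance review 249 days ago vs limit 270 → met
8. condition 'holds client earnest money' holds; errors-and-omissions coverage $300,000 ≥ $275,000 → met
9. errors-and-omissions renewal 26 days ago vs limit 30 → met
10. brokerage license present → met
Not met: 0 of 10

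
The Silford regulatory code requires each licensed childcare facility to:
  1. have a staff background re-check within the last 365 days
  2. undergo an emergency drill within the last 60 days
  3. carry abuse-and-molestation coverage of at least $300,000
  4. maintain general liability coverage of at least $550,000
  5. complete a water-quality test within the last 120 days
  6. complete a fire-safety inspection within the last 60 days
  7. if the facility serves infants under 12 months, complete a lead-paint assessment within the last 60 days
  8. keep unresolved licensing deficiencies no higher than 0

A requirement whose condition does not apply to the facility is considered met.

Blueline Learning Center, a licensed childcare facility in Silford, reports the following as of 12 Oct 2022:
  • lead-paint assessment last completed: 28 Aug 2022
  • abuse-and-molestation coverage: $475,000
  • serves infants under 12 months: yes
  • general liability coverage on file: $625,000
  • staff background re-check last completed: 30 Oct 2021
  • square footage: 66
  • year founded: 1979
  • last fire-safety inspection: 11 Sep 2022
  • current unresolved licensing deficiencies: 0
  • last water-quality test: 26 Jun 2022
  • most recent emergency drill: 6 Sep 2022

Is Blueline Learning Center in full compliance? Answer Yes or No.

Yes

1. staff background re-check 347 days ago vs limit 365 → met
2. emergency drill 36 days ago vs limit 60 → met
3. abuse-and-molestation coverage $475,000 ≥ $300,000 → met
4. general liability coverage $625,000 ≥ $550,000 → met
5. water-quality test 108 days ago vs limit 120 → met
6. fire-safety inspection 31 days ago vs limit 60 → met
7. condition 'serves infants under 12 months' holds; lead-paint assessment 45 days ago vs limit 60 → met
8. unresolved licensing deficiencies 0 ≤ 0 → met
All met.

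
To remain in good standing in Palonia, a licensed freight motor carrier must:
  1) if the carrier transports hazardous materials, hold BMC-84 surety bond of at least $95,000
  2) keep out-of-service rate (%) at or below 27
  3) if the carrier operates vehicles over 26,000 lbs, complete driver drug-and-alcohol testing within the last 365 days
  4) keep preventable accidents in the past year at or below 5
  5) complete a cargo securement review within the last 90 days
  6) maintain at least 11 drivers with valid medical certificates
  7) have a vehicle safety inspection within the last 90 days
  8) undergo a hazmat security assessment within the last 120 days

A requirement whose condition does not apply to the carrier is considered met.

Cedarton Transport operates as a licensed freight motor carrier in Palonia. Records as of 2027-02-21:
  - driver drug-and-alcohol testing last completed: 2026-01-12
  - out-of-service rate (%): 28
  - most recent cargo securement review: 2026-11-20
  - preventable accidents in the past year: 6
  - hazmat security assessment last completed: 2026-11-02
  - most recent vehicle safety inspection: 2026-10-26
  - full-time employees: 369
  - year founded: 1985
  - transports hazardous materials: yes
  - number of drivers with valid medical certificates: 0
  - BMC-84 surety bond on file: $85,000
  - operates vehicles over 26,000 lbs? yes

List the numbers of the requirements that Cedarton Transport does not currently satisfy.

1. condition 'transports hazardous materials' holds; BMC-84 surety bond $85,000 < $95,000 → not met
2. out-of-service rate (%) 28 > 27 → not met
3. condition 'operates vehicles over 26,000 lbs' holds; driver drug-and-alcohol testing 405 days ago vs limit 365 → not met
4. preventable accidents in the past year 6 > 5 → not met
5. cargo securement review 93 days ago vs limit 90 → not met
6. drivers with valid medical certificates 0 < 11 → not met
7. vehicle safety inspection 118 days ago vs limit 90 → not met
8. hazmat security assessment 111 days ago vs limit 120 → met
Not met: 1, 2, 3, 4, 5, 6, 7

1, 2, 3, 4, 5, 6, 7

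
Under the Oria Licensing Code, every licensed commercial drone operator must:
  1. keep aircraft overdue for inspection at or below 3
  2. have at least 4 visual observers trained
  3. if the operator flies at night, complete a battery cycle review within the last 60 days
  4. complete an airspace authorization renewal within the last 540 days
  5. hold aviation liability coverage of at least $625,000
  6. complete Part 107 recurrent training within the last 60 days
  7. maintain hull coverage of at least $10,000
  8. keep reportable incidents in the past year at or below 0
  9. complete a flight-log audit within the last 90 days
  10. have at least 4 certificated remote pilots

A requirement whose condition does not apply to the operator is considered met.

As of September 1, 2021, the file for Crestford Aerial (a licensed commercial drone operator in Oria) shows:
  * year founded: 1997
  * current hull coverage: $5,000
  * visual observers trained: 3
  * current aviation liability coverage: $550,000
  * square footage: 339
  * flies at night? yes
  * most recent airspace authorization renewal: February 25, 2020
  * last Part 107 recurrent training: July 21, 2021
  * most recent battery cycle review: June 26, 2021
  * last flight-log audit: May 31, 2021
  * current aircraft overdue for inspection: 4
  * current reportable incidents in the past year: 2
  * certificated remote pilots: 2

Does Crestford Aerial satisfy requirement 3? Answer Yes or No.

No

3. condition 'flies at night' holds; battery cycle review 67 days ago vs limit 60 → not met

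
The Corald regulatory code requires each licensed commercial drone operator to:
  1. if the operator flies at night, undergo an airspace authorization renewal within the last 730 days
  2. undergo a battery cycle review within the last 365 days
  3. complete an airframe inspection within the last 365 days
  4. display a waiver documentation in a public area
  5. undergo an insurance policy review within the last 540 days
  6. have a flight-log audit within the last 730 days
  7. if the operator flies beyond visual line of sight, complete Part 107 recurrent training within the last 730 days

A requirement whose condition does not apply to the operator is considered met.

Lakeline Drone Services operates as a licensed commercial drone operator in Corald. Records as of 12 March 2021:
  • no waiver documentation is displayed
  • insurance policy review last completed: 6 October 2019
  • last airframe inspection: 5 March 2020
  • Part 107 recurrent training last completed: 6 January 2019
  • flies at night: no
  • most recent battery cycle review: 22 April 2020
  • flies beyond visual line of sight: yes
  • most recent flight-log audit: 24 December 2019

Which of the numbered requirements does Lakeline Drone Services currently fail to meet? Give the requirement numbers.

3, 4, 7

1. condition 'flies at night' does not hold → requirement n/a → met
2. battery cycle review 324 days ago vs limit 365 → met
3. airframe inspection 372 days ago vs limit 365 → not met
4. waiver documentation absent → not met
5. insurance policy review 523 days ago vs limit 540 → met
6. flight-log audit 444 days ago vs limit 730 → met
7. condition 'flies beyond visual line of sight' holds; Part 107 recurrent training 796 days ago vs limit 730 → not met
Not met: 3, 4, 7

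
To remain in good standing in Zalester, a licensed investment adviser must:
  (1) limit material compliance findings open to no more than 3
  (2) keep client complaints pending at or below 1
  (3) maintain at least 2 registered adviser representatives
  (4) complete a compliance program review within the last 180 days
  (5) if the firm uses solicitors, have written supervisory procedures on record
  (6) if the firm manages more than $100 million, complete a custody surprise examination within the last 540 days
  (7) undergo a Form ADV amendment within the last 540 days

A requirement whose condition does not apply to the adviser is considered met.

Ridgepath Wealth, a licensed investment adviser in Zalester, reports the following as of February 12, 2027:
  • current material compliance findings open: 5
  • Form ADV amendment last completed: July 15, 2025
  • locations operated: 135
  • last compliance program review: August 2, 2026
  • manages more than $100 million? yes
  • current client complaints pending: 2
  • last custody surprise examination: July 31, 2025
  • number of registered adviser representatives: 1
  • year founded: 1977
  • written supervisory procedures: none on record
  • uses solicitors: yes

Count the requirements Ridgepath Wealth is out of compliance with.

7

1. material compliance findings open 5 > 3 → not met
2. client complaints pending 2 > 1 → not met
3. registered adviser representatives 1 < 2 → not met
4. compliance program review 194 days ago vs limit 180 → not met
5. condition 'uses solicitors' holds; written supervisory procedures absent → not met
6. condition 'manages more than $100 million' holds; custody surprise examination 561 days ago vs limit 540 → not met
7. Form ADV amendment 577 days ago vs limit 540 → not met
Not met: 7 of 7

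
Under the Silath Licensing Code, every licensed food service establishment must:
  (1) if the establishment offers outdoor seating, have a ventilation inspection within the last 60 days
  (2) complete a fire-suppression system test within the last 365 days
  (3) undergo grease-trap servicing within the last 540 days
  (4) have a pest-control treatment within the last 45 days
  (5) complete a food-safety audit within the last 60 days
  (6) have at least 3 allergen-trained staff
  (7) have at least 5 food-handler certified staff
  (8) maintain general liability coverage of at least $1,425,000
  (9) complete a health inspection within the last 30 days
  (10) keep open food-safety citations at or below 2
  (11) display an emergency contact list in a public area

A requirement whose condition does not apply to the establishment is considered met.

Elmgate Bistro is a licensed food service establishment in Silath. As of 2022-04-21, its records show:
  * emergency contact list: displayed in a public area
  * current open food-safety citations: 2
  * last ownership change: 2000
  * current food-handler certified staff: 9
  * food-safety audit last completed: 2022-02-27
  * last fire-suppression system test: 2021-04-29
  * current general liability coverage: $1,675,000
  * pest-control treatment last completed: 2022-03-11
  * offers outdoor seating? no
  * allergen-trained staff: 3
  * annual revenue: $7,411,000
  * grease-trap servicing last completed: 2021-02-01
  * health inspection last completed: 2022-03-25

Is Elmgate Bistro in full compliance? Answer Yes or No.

1. condition 'offers outdoor seating' does not hold → requirement n/a → met
2. fire-suppression system test 357 days ago vs limit 365 → met
3. grease-trap servicing 444 days ago vs limit 540 → met
4. pest-control treatment 41 days ago vs limit 45 → met
5. food-safety audit 53 days ago vs limit 60 → met
6. allergen-trained staff 3 ≥ 3 → met
7. food-handler certified staff 9 ≥ 5 → met
8. general liability coverage $1,675,000 ≥ $1,425,000 → met
9. health inspection 27 days ago vs limit 30 → met
10. open food-safety citations 2 ≤ 2 → met
11. emergency contact list present → met
All met.

Yes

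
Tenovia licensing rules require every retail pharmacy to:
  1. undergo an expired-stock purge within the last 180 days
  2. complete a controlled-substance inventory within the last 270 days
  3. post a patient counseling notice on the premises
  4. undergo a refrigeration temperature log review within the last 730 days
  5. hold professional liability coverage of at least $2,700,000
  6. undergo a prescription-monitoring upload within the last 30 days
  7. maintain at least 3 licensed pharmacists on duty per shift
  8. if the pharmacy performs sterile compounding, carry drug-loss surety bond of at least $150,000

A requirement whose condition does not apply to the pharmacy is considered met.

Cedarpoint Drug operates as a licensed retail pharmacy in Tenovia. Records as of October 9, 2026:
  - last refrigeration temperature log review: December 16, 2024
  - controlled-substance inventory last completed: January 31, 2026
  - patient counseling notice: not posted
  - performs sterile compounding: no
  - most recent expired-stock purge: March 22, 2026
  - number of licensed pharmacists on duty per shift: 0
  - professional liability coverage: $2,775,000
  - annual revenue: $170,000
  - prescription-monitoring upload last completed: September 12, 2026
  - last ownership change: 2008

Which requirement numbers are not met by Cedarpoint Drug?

1, 3, 7

1. expired-stock purge 201 days ago vs limit 180 → not met
2. controlled-substance inventory 251 days ago vs limit 270 → met
3. patient counseling notice absent → not met
4. refrigeration temperature log review 662 days ago vs limit 730 → met
5. professional liability coverage $2,775,000 ≥ $2,700,000 → met
6. prescription-monitoring upload 27 days ago vs limit 30 → met
7. licensed pharmacists on duty per shift 0 < 3 → not met
8. condition 'performs sterile compounding' does not hold → requirement n/a → met
Not met: 1, 3, 7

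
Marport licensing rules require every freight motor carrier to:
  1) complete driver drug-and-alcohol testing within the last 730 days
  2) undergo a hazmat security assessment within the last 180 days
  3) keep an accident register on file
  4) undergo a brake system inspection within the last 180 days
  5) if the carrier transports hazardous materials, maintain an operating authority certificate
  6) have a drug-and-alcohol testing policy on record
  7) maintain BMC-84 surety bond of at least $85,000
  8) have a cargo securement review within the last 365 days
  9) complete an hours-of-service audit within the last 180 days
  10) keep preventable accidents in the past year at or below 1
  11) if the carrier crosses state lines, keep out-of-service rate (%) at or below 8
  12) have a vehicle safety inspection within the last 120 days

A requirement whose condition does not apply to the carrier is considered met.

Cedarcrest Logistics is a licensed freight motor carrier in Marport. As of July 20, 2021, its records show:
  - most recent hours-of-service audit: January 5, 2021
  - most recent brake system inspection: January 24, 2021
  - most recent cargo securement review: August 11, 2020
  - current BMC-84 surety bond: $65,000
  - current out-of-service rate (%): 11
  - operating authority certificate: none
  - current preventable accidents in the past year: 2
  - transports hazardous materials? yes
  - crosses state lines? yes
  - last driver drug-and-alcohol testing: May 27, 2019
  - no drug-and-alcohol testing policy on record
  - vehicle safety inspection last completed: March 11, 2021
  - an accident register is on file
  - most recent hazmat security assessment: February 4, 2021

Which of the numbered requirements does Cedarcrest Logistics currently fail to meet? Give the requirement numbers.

1, 5, 6, 7, 9, 10, 11, 12

1. driver drug-and-alcohol testing 785 days ago vs limit 730 → not met
2. hazmat security assessment 166 days ago vs limit 180 → met
3. accident register present → met
4. brake system inspection 177 days ago vs limit 180 → met
5. condition 'transports hazardous materials' holds; operating authority certificate absent → not met
6. drug-and-alcohol testing policy absent → not met
7. BMC-84 surety bond $65,000 < $85,000 → not met
8. cargo securement review 343 days ago vs limit 365 → met
9. hours-of-service audit 196 days ago vs limit 180 → not met
10. preventable accidents in the past year 2 > 1 → not met
11. condition 'crosses state lines' holds; out-of-service rate (%) 11 > 8 → not met
12. vehicle safety inspection 131 days ago vs limit 120 → not met
Not met: 1, 5, 6, 7, 9, 10, 11, 12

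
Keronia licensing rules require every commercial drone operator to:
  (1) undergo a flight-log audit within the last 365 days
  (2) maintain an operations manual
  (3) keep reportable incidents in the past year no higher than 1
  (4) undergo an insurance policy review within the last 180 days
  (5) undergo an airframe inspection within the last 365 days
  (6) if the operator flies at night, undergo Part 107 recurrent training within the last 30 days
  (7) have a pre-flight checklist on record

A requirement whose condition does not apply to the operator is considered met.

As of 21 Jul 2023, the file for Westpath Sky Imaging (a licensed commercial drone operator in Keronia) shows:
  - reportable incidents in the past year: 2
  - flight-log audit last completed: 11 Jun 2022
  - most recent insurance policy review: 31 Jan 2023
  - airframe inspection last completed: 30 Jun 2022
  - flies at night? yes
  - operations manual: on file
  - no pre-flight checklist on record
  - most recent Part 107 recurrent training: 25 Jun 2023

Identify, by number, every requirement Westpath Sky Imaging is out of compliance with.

1, 3, 5, 7

1. flight-log audit 405 days ago vs limit 365 → not met
2. operations manual present → met
3. reportable incidents in the past year 2 > 1 → not met
4. insurance policy review 171 days ago vs limit 180 → met
5. airframe inspection 386 days ago vs limit 365 → not met
6. condition 'flies at night' holds; Part 107 recurrent training 26 days ago vs limit 30 → met
7. pre-flight checklist absent → not met
Not met: 1, 3, 5, 7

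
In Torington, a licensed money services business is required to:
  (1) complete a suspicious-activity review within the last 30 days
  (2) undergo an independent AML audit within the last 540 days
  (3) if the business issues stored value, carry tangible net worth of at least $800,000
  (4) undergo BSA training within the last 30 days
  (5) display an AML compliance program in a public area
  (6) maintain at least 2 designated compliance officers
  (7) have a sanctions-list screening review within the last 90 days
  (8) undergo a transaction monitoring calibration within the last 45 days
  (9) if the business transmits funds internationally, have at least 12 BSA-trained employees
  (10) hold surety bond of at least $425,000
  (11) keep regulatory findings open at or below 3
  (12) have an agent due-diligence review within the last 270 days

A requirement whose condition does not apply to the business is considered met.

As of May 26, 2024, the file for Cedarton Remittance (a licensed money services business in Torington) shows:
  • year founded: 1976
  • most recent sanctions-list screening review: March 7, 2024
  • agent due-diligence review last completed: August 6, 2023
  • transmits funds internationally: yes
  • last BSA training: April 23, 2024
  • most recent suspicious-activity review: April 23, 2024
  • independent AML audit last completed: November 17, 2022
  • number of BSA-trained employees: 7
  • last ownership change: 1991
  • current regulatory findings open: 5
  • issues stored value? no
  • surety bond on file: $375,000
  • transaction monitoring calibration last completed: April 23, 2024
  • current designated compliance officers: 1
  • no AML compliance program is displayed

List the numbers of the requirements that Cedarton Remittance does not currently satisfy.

1, 2, 4, 5, 6, 9, 10, 11, 12

1. suspicious-activity review 33 days ago vs limit 30 → not met
2. independent AML audit 556 days ago vs limit 540 → not met
3. condition 'issues stored value' does not hold → requirement n/a → met
4. BSA training 33 days ago vs limit 30 → not met
5. AML compliance program absent → not met
6. designated compliance officers 1 < 2 → not met
7. sanctions-list screening review 80 days ago vs limit 90 → met
8. transaction monitoring calibration 33 days ago vs limit 45 → met
9. condition 'transmits funds internationally' holds; BSA-trained employees 7 < 12 → not met
10. surety bond $375,000 < $425,000 → not met
11. regulatory findings open 5 > 3 → not met
12. agent due-diligence review 294 days ago vs limit 270 → not met
Not met: 1, 2, 4, 5, 6, 9, 10, 11, 12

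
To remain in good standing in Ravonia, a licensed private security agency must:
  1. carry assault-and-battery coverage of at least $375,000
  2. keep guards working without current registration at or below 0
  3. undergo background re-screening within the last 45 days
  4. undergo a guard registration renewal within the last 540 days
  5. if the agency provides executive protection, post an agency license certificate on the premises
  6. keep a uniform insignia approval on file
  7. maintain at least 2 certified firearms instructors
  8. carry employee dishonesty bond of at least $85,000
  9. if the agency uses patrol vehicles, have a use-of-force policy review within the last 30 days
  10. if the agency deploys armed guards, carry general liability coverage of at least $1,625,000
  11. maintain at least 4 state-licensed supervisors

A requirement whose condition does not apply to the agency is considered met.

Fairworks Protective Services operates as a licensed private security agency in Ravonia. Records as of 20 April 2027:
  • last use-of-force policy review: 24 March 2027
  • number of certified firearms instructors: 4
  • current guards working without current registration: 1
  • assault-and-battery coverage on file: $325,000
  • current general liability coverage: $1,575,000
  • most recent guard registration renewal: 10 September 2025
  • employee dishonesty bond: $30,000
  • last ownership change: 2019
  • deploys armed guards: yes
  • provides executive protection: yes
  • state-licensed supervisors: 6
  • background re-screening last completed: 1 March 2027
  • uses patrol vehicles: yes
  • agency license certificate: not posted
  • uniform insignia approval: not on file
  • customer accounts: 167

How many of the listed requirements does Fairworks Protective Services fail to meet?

8

1. assault-and-battery coverage $325,000 < $375,000 → not met
2. guards working without current registration 1 > 0 → not met
3. background re-screening 50 days ago vs limit 45 → not met
4. guard registration renewal 587 days ago vs limit 540 → not met
5. condition 'provides executive protection' holds; agency license certificate absent → not met
6. uniform insignia approval absent → not met
7. certified firearms instructors 4 ≥ 2 → met
8. employee dishonesty bond $30,000 < $85,000 → not met
9. condition 'uses patrol vehicles' holds; use-of-force policy review 27 days ago vs limit 30 → met
10. condition 'deploys armed guards' holds; general liability coverage $1,575,000 < $1,625,000 → not met
11. state-licensed supervisors 6 ≥ 4 → met
Not met: 8 of 11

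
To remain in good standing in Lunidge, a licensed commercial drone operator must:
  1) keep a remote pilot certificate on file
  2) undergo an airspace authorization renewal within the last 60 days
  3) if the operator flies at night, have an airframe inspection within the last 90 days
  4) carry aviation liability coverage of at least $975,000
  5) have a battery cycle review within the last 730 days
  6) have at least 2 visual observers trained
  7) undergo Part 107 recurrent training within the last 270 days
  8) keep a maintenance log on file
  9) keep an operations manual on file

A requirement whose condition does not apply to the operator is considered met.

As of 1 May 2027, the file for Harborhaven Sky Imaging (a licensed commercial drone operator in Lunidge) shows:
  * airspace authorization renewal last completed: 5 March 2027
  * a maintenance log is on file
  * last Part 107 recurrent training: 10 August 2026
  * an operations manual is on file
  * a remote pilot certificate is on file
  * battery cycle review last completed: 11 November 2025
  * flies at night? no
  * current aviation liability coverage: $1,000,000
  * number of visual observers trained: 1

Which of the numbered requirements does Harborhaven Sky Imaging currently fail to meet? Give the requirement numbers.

6

1. remote pilot certificate present → met
2. airspace authorization renewal 57 days ago vs limit 60 → met
3. condition 'flies at night' does not hold → requirement n/a → met
4. aviation liability coverage $1,000,000 ≥ $975,000 → met
5. battery cycle review 536 days ago vs limit 730 → met
6. visual observers trained 1 < 2 → not met
7. Part 107 recurrent training 264 days ago vs limit 270 → met
8. maintenance log present → met
9. operations manual present → met
Not met: 6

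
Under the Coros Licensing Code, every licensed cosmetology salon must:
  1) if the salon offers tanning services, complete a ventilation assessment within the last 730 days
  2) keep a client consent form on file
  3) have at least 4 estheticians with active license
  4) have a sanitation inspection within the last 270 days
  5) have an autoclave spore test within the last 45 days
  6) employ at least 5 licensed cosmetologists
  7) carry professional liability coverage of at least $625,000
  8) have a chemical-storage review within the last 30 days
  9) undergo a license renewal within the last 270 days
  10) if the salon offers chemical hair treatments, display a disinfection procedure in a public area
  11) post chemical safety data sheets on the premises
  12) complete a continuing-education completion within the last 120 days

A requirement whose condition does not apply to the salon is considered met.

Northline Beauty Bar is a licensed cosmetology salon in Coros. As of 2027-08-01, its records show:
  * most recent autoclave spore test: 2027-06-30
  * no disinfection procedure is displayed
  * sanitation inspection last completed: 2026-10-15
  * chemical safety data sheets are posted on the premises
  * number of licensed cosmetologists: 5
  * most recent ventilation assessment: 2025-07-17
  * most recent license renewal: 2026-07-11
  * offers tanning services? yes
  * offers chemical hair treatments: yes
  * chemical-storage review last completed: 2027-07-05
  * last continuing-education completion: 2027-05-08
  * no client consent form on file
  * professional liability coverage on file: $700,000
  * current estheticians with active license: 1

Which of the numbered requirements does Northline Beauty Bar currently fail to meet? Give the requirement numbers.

1, 2, 3, 4, 9, 10

1. condition 'offers tanning services' holds; ventilation assessment 745 days ago vs limit 730 → not met
2. client consent form absent → not met
3. estheticians with active license 1 < 4 → not met
4. sanitation inspection 290 days ago vs limit 270 → not met
5. autoclave spore test 32 days ago vs limit 45 → met
6. licensed cosmetologists 5 ≥ 5 → met
7. professional liability coverage $700,000 ≥ $625,000 → met
8. chemical-storage review 27 days ago vs limit 30 → met
9. license renewal 386 days ago vs limit 270 → not met
10. condition 'offers chemical hair treatments' holds; disinfection procedure absent → not met
11. chemical safety data sheets present → met
12. continuing-education completion 85 days ago vs limit 120 → met
Not met: 1, 2, 3, 4, 9, 10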